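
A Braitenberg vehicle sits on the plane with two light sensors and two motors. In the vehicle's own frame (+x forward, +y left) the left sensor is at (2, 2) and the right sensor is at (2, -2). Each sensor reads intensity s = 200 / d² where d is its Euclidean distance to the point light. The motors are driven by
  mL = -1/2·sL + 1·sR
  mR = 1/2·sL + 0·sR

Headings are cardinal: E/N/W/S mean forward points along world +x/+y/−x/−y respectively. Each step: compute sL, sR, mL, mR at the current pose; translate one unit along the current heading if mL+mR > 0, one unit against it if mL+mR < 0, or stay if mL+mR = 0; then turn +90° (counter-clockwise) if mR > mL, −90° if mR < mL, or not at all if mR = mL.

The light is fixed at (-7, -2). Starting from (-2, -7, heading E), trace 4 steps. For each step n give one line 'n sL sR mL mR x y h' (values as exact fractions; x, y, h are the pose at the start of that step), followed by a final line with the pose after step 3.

n=0: pose=(-2,-7,E); sL=100/29, sR=100/49; mL=450/1421, mR=50/29; mL+mR=100/49 → advance +1; mR−mL=2000/1421 → turn +1·90°
n=1: pose=(-1,-7,N); sL=8, sR=200/73; mL=-92/73, mR=4; mL+mR=200/73 → advance +1; mR−mL=384/73 → turn +1·90°
n=2: pose=(-1,-6,W); sL=50/13, sR=10; mL=105/13, mR=25/13; mL+mR=10 → advance +1; mR−mL=-80/13 → turn -1·90°
n=3: pose=(-2,-6,N); sL=200/13, sR=200/53; mL=-2700/689, mR=100/13; mL+mR=200/53 → advance +1; mR−mL=8000/689 → turn +1·90°

0 100/29 100/49 450/1421 50/29 -2 -7 E
1 8 200/73 -92/73 4 -1 -7 N
2 50/13 10 105/13 25/13 -1 -6 W
3 200/13 200/53 -2700/689 100/13 -2 -6 N
final -2 -5 W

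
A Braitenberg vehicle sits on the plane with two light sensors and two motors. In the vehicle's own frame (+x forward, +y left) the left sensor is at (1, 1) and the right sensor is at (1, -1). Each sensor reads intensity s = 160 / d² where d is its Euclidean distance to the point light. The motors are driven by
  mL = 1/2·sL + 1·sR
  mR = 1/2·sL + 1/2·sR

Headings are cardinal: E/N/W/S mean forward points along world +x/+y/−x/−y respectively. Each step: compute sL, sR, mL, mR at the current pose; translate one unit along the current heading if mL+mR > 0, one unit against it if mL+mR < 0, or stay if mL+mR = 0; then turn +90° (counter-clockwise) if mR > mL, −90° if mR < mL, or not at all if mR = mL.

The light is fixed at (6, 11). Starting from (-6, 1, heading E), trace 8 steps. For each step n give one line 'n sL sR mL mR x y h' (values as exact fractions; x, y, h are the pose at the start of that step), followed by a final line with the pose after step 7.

0 80/101 80/121 12920/12221 8880/12221 -6 1 E
1 160/221 32/53 11312/11713 7776/11713 -5 1 S
2 5/9 40/61 1025/1098 665/1098 -5 0 W
3 160/269 160/221 60720/59449 39200/59449 -6 0 N
4 80/101 80/121 12920/12221 8880/12221 -6 1 E
5 160/221 32/53 11312/11713 7776/11713 -5 1 S
6 5/9 40/61 1025/1098 665/1098 -5 0 W
7 160/269 160/221 60720/59449 39200/59449 -6 0 N
final -6 1 E

n=0: pose=(-6,1,E); sL=80/101, sR=80/121; mL=12920/12221, mR=8880/12221; mL+mR=21800/12221 → advance +1; mR−mL=-40/121 → turn -1·90°
n=1: pose=(-5,1,S); sL=160/221, sR=32/53; mL=11312/11713, mR=7776/11713; mL+mR=19088/11713 → advance +1; mR−mL=-16/53 → turn -1·90°
n=2: pose=(-5,0,W); sL=5/9, sR=40/61; mL=1025/1098, mR=665/1098; mL+mR=845/549 → advance +1; mR−mL=-20/61 → turn -1·90°
n=3: pose=(-6,0,N); sL=160/269, sR=160/221; mL=60720/59449, mR=39200/59449; mL+mR=99920/59449 → advance +1; mR−mL=-80/221 → turn -1·90°
n=4: pose=(-6,1,E); sL=80/101, sR=80/121; mL=12920/12221, mR=8880/12221; mL+mR=21800/12221 → advance +1; mR−mL=-40/121 → turn -1·90°
n=5: pose=(-5,1,S); sL=160/221, sR=32/53; mL=11312/11713, mR=7776/11713; mL+mR=19088/11713 → advance +1; mR−mL=-16/53 → turn -1·90°
n=6: pose=(-5,0,W); sL=5/9, sR=40/61; mL=1025/1098, mR=665/1098; mL+mR=845/549 → advance +1; mR−mL=-20/61 → turn -1·90°
n=7: pose=(-6,0,N); sL=160/269, sR=160/221; mL=60720/59449, mR=39200/59449; mL+mR=99920/59449 → advance +1; mR−mL=-80/221 → turn -1·90°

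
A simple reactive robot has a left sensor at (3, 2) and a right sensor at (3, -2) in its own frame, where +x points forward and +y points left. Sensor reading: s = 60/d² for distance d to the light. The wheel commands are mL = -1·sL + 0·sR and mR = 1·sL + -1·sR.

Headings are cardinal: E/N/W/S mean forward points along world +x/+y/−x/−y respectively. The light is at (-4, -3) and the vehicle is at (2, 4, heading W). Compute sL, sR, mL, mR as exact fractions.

30/17 2/3 -30/17 56/51

left sensor world pos  = (-1, 2); dL² = 34
right sensor world pos = (-1, 6); dR² = 90
sL = 60/34 = 30/17
sR = 60/90 = 2/3
mL = -1·sL + 0·sR = -30/17
mR = 1·sL + -1·sR = 56/51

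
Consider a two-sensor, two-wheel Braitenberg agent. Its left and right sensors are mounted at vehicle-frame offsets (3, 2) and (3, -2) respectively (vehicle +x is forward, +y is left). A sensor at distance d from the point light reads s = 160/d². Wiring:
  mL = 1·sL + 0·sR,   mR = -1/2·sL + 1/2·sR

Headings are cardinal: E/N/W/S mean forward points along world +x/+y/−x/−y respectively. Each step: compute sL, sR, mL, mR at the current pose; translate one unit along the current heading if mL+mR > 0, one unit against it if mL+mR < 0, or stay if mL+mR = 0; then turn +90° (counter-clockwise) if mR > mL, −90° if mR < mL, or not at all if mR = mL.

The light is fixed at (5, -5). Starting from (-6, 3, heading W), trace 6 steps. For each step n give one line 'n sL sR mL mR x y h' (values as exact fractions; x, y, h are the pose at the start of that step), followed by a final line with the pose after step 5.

0 20/29 20/37 20/29 -80/1073 -6 3 W
1 160/317 160/221 160/317 7680/70057 -7 3 N
2 80/101 16/13 80/101 288/1313 -7 4 E
3 160/117 32/41 160/117 -1408/4797 -6 4 S
4 20/29 20/37 20/29 -80/1073 -6 3 W
5 160/317 160/221 160/317 7680/70057 -7 3 N
final -7 4 E

n=0: pose=(-6,3,W); sL=20/29, sR=20/37; mL=20/29, mR=-80/1073; mL+mR=660/1073 → advance +1; mR−mL=-820/1073 → turn -1·90°
n=1: pose=(-7,3,N); sL=160/317, sR=160/221; mL=160/317, mR=7680/70057; mL+mR=43040/70057 → advance +1; mR−mL=-27680/70057 → turn -1·90°
n=2: pose=(-7,4,E); sL=80/101, sR=16/13; mL=80/101, mR=288/1313; mL+mR=1328/1313 → advance +1; mR−mL=-752/1313 → turn -1·90°
n=3: pose=(-6,4,S); sL=160/117, sR=32/41; mL=160/117, mR=-1408/4797; mL+mR=5152/4797 → advance +1; mR−mL=-2656/1599 → turn -1·90°
n=4: pose=(-6,3,W); sL=20/29, sR=20/37; mL=20/29, mR=-80/1073; mL+mR=660/1073 → advance +1; mR−mL=-820/1073 → turn -1·90°
n=5: pose=(-7,3,N); sL=160/317, sR=160/221; mL=160/317, mR=7680/70057; mL+mR=43040/70057 → advance +1; mR−mL=-27680/70057 → turn -1·90°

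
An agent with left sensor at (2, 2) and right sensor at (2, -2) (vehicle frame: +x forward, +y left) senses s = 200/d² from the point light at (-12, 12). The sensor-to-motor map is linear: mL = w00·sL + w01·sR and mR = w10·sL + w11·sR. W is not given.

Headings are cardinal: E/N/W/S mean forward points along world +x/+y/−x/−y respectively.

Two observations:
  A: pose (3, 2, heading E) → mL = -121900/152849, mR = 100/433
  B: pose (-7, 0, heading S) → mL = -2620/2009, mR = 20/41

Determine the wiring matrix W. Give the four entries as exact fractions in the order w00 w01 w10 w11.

-1 -1/2 0 1/2

obs A: pose=(3,2,E) → sL=200/353, sR=200/433, mL=-121900/152849, mR=100/433
obs B: pose=(-7,0,S) → sL=40/49, sR=40/41, mL=-2620/2009, mR=20/41
sensor matrix S = [[200/353, 200/433], [40/49, 40/41]]; det S = 53952000/307073641
solve [mL_A; mL_B] = S·[w00; w01] and [mR_A; mR_B] = S·[w10; w11]:
  w00 = -1, w01 = -1/2, w10 = 0, w11 = 1/2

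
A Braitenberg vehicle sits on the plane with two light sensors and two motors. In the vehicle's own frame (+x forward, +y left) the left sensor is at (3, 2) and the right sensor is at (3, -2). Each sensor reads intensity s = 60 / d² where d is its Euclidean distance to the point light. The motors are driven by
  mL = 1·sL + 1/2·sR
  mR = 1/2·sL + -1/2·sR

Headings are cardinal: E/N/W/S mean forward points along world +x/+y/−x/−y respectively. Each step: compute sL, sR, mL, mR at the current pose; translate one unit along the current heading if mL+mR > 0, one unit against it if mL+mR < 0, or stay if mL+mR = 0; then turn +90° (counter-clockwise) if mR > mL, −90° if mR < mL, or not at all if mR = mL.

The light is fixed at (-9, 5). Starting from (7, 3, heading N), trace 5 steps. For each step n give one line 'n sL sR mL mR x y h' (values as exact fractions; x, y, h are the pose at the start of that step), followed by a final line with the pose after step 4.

n=0: pose=(7,3,N); sL=60/197, sR=12/65; mL=5082/12805, mR=768/12805; mL+mR=90/197 → advance +1; mR−mL=-4314/12805 → turn -1·90°
n=1: pose=(7,4,E); sL=30/181, sR=6/37; mL=1653/6697, mR=12/6697; mL+mR=45/181 → advance +1; mR−mL=-1641/6697 → turn -1·90°
n=2: pose=(8,4,S); sL=60/377, sR=60/241; mL=25770/90857, mR=-4080/90857; mL+mR=90/377 → advance +1; mR−mL=-29850/90857 → turn -1·90°
n=3: pose=(8,3,W); sL=15/53, sR=15/49; mL=2265/5194, mR=-30/2597; mL+mR=45/106 → advance +1; mR−mL=-2325/5194 → turn -1·90°
n=4: pose=(7,3,N); sL=60/197, sR=12/65; mL=5082/12805, mR=768/12805; mL+mR=90/197 → advance +1; mR−mL=-4314/12805 → turn -1·90°

0 60/197 12/65 5082/12805 768/12805 7 3 N
1 30/181 6/37 1653/6697 12/6697 7 4 E
2 60/377 60/241 25770/90857 -4080/90857 8 4 S
3 15/53 15/49 2265/5194 -30/2597 8 3 W
4 60/197 12/65 5082/12805 768/12805 7 3 N
final 7 4 E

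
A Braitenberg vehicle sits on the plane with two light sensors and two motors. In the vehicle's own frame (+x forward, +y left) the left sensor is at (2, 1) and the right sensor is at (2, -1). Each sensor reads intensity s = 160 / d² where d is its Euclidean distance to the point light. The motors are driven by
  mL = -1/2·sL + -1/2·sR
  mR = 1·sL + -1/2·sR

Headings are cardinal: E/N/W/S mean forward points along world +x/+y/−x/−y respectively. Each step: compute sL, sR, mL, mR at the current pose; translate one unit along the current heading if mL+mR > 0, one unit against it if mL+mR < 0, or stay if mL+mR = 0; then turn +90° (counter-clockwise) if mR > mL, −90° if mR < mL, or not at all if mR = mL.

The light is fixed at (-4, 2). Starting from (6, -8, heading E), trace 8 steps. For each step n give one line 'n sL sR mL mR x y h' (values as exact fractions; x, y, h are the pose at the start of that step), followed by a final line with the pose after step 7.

n=0: pose=(6,-8,E); sL=32/45, sR=32/53; mL=-1568/2385, mR=976/2385; mL+mR=-592/2385 → advance -1; mR−mL=16/15 → turn +1·90°
n=1: pose=(5,-8,N); sL=5/4, sR=40/41; mL=-365/328, mR=125/164; mL+mR=-115/328 → advance -1; mR−mL=15/8 → turn +1·90°
n=2: pose=(5,-9,W); sL=160/193, sR=160/149; mL=-27360/28757, mR=8400/28757; mL+mR=-18960/28757 → advance -1; mR−mL=240/193 → turn +1·90°
n=3: pose=(6,-9,S); sL=16/29, sR=16/25; mL=-432/725, mR=168/725; mL+mR=-264/725 → advance -1; mR−mL=24/29 → turn +1·90°
n=4: pose=(6,-8,E); sL=32/45, sR=32/53; mL=-1568/2385, mR=976/2385; mL+mR=-592/2385 → advance -1; mR−mL=16/15 → turn +1·90°
n=5: pose=(5,-8,N); sL=5/4, sR=40/41; mL=-365/328, mR=125/164; mL+mR=-115/328 → advance -1; mR−mL=15/8 → turn +1·90°
n=6: pose=(5,-9,W); sL=160/193, sR=160/149; mL=-27360/28757, mR=8400/28757; mL+mR=-18960/28757 → advance -1; mR−mL=240/193 → turn +1·90°
n=7: pose=(6,-9,S); sL=16/29, sR=16/25; mL=-432/725, mR=168/725; mL+mR=-264/725 → advance -1; mR−mL=24/29 → turn +1·90°

0 32/45 32/53 -1568/2385 976/2385 6 -8 E
1 5/4 40/41 -365/328 125/164 5 -8 N
2 160/193 160/149 -27360/28757 8400/28757 5 -9 W
3 16/29 16/25 -432/725 168/725 6 -9 S
4 32/45 32/53 -1568/2385 976/2385 6 -8 E
5 5/4 40/41 -365/328 125/164 5 -8 N
6 160/193 160/149 -27360/28757 8400/28757 5 -9 W
7 16/29 16/25 -432/725 168/725 6 -9 S
final 6 -8 E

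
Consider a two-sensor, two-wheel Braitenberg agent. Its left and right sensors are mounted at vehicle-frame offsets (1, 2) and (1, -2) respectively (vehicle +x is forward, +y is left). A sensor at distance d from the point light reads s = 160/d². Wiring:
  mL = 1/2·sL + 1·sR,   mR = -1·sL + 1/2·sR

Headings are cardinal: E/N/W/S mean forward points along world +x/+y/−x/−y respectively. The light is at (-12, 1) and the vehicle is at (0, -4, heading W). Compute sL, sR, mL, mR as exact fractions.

left sensor world pos  = (-1, -6); dL² = 170
right sensor world pos = (-1, -2); dR² = 130
sL = 160/170 = 16/17
sR = 160/130 = 16/13
mL = 1/2·sL + 1·sR = 376/221
mR = -1·sL + 1/2·sR = -72/221

16/17 16/13 376/221 -72/221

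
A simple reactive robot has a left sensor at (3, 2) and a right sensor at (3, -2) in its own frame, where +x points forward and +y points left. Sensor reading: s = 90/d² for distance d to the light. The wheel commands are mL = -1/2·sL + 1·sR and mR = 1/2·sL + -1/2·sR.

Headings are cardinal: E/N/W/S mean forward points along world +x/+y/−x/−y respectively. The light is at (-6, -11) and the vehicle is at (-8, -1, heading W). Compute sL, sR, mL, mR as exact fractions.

90/89 90/169 405/15041 3600/15041

left sensor world pos  = (-11, -3); dL² = 89
right sensor world pos = (-11, 1); dR² = 169
sL = 90/89 = 90/89
sR = 90/169 = 90/169
mL = -1/2·sL + 1·sR = 405/15041
mR = 1/2·sL + -1/2·sR = 3600/15041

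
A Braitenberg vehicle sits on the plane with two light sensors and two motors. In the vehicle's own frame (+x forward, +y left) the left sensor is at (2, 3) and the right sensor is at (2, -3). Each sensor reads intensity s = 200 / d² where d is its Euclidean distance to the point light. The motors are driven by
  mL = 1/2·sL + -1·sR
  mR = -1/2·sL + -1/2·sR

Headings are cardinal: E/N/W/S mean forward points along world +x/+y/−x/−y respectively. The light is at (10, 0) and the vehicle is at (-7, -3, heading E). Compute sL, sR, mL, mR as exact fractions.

left sensor world pos  = (-5, 0); dL² = 225
right sensor world pos = (-5, -6); dR² = 261
sL = 200/225 = 8/9
sR = 200/261 = 200/261
mL = 1/2·sL + -1·sR = -28/87
mR = -1/2·sL + -1/2·sR = -24/29

8/9 200/261 -28/87 -24/29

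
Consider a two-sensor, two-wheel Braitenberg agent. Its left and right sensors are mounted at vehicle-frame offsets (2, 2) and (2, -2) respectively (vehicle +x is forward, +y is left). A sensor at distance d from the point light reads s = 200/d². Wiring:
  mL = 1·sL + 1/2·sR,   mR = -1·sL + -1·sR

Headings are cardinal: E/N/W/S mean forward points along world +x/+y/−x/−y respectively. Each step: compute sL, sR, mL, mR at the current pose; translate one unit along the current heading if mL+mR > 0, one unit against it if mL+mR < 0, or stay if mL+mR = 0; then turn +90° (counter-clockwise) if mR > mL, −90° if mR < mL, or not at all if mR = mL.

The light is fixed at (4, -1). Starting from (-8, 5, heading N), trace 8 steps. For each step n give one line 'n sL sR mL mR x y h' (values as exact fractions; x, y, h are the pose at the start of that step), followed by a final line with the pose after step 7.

n=0: pose=(-8,5,N); sL=10/13, sR=50/41; mL=735/533, mR=-1060/533; mL+mR=-25/41 → advance -1; mR−mL=-1795/533 → turn -1·90°
n=1: pose=(-8,4,E); sL=200/149, sR=200/109; mL=36700/16241, mR=-51600/16241; mL+mR=-100/109 → advance -1; mR−mL=-88300/16241 → turn -1·90°
n=2: pose=(-9,4,S); sL=20/13, sR=100/117; mL=230/117, mR=-280/117; mL+mR=-50/117 → advance -1; mR−mL=-170/39 → turn -1·90°
n=3: pose=(-9,5,W); sL=200/241, sR=200/289; mL=81900/69649, mR=-106000/69649; mL+mR=-100/289 → advance -1; mR−mL=-187900/69649 → turn -1·90°
n=4: pose=(-8,5,N); sL=10/13, sR=50/41; mL=735/533, mR=-1060/533; mL+mR=-25/41 → advance -1; mR−mL=-1795/533 → turn -1·90°
n=5: pose=(-8,4,E); sL=200/149, sR=200/109; mL=36700/16241, mR=-51600/16241; mL+mR=-100/109 → advance -1; mR−mL=-88300/16241 → turn -1·90°
n=6: pose=(-9,4,S); sL=20/13, sR=100/117; mL=230/117, mR=-280/117; mL+mR=-50/117 → advance -1; mR−mL=-170/39 → turn -1·90°
n=7: pose=(-9,5,W); sL=200/241, sR=200/289; mL=81900/69649, mR=-106000/69649; mL+mR=-100/289 → advance -1; mR−mL=-187900/69649 → turn -1·90°

0 10/13 50/41 735/533 -1060/533 -8 5 N
1 200/149 200/109 36700/16241 -51600/16241 -8 4 E
2 20/13 100/117 230/117 -280/117 -9 4 S
3 200/241 200/289 81900/69649 -106000/69649 -9 5 W
4 10/13 50/41 735/533 -1060/533 -8 5 N
5 200/149 200/109 36700/16241 -51600/16241 -8 4 E
6 20/13 100/117 230/117 -280/117 -9 4 S
7 200/241 200/289 81900/69649 -106000/69649 -9 5 W
final -8 5 N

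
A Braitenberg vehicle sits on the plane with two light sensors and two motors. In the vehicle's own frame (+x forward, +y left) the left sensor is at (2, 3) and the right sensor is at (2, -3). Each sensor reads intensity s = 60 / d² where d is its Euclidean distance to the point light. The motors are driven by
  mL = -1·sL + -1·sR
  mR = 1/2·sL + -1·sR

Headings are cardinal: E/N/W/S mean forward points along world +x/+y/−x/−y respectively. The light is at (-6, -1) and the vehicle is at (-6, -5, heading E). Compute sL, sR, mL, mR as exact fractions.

left sensor world pos  = (-4, -2); dL² = 5
right sensor world pos = (-4, -8); dR² = 53
sL = 60/5 = 12
sR = 60/53 = 60/53
mL = -1·sL + -1·sR = -696/53
mR = 1/2·sL + -1·sR = 258/53

12 60/53 -696/53 258/53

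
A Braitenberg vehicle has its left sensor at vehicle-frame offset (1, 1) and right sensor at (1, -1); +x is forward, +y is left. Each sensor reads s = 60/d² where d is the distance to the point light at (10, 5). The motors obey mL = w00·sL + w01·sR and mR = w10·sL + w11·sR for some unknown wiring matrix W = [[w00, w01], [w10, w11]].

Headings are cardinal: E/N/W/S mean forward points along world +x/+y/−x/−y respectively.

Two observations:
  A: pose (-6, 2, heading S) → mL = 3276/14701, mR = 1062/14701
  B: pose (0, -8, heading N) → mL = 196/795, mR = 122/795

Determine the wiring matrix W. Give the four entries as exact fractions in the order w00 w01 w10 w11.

obs A: pose=(-6,2,S) → sL=60/241, sR=12/61, mL=3276/14701, mR=1062/14701
obs B: pose=(0,-8,N) → sL=12/53, sR=4/15, mL=196/795, mR=122/795
sensor matrix S = [[60/241, 12/61], [12/53, 4/15]]; det S = 17024/779153
solve [mL_A; mL_B] = S·[w00; w01] and [mR_A; mR_B] = S·[w10; w11]:
  w00 = 1/2, w01 = 1/2, w10 = -1/2, w11 = 1

1/2 1/2 -1/2 1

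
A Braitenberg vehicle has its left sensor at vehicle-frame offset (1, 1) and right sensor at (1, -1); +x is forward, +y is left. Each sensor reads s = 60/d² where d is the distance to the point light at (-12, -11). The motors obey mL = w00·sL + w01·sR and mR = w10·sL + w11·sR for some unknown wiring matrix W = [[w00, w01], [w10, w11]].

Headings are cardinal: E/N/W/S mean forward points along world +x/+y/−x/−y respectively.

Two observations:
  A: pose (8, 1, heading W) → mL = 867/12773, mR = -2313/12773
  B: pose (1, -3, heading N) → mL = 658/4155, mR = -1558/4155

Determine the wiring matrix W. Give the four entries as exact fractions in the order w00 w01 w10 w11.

1 -1/2 -1 -1/2

obs A: pose=(8,1,W) → sL=30/241, sR=6/53, mL=867/12773, mR=-2313/12773
obs B: pose=(1,-3,N) → sL=4/15, sR=60/277, mL=658/4155, mR=-1558/4155
sensor matrix S = [[30/241, 6/53], [4/15, 60/277]]; det S = -57056/17690605
solve [mL_A; mL_B] = S·[w00; w01] and [mR_A; mR_B] = S·[w10; w11]:
  w00 = 1, w01 = -1/2, w10 = -1, w11 = -1/2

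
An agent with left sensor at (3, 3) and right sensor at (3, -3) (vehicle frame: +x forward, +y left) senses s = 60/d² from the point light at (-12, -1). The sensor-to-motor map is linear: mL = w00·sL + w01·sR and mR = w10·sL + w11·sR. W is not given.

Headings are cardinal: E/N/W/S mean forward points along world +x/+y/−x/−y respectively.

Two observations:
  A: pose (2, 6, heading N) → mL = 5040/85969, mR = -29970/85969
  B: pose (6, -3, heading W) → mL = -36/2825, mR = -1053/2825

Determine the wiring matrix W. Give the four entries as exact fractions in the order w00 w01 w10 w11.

1/2 -1/2 -1 -1/2

obs A: pose=(2,6,N) → sL=60/221, sR=60/389, mL=5040/85969, mR=-29970/85969
obs B: pose=(6,-3,W) → sL=6/25, sR=30/113, mL=-36/2825, mR=-1053/2825
sensor matrix S = [[60/221, 60/389], [6/25, 30/113]]; det S = 1702944/48572485
solve [mL_A; mL_B] = S·[w00; w01] and [mR_A; mR_B] = S·[w10; w11]:
  w00 = 1/2, w01 = -1/2, w10 = -1, w11 = -1/2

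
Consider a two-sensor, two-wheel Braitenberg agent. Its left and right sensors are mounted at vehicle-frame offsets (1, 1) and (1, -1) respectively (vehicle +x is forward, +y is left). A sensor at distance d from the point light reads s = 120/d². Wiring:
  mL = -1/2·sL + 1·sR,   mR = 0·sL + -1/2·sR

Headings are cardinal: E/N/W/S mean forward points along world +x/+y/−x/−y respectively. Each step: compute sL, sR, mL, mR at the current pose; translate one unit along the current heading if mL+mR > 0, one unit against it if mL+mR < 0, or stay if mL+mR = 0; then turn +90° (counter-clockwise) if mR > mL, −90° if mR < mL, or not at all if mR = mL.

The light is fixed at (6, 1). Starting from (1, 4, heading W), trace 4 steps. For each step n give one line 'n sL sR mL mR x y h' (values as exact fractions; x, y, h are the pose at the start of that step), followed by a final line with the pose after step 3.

0 3 30/13 21/26 -15/13 1 4 W
1 120/41 24/5 684/205 -12/5 2 4 N
2 60/17 20/3 250/51 -10/3 2 5 E
3 120/13 24/5 12/65 -12/5 3 5 S
final 3 6 W

n=0: pose=(1,4,W); sL=3, sR=30/13; mL=21/26, mR=-15/13; mL+mR=-9/26 → advance -1; mR−mL=-51/26 → turn -1·90°
n=1: pose=(2,4,N); sL=120/41, sR=24/5; mL=684/205, mR=-12/5; mL+mR=192/205 → advance +1; mR−mL=-1176/205 → turn -1·90°
n=2: pose=(2,5,E); sL=60/17, sR=20/3; mL=250/51, mR=-10/3; mL+mR=80/51 → advance +1; mR−mL=-140/17 → turn -1·90°
n=3: pose=(3,5,S); sL=120/13, sR=24/5; mL=12/65, mR=-12/5; mL+mR=-144/65 → advance -1; mR−mL=-168/65 → turn -1·90°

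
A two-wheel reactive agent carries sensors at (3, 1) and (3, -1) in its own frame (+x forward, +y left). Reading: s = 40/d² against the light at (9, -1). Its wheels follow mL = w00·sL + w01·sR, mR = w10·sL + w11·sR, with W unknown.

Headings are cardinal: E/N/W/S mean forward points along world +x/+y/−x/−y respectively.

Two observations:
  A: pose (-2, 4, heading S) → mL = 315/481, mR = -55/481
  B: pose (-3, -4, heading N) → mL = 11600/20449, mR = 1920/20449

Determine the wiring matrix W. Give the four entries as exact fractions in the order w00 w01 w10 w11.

obs A: pose=(-2,4,S) → sL=5/13, sR=10/37, mL=315/481, mR=-55/481
obs B: pose=(-3,-4,N) → sL=40/169, sR=40/121, mL=11600/20449, mR=1920/20449
sensor matrix S = [[5/13, 10/37], [40/169, 40/121]]; det S = 47800/756613
solve [mL_A; mL_B] = S·[w00; w01] and [mR_A; mR_B] = S·[w10; w11]:
  w00 = 1, w01 = 1, w10 = -1, w11 = 1

1 1 -1 1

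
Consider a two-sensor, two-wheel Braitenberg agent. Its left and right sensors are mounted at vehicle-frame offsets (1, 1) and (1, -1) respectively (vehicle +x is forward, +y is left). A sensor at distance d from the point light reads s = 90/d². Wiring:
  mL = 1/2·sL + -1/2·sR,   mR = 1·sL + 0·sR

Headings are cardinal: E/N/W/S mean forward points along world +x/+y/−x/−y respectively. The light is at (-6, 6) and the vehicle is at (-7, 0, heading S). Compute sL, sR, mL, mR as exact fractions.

90/49 90/53 180/2597 90/49

left sensor world pos  = (-6, -1); dL² = 49
right sensor world pos = (-8, -1); dR² = 53
sL = 90/49 = 90/49
sR = 90/53 = 90/53
mL = 1/2·sL + -1/2·sR = 180/2597
mR = 1·sL + 0·sR = 90/49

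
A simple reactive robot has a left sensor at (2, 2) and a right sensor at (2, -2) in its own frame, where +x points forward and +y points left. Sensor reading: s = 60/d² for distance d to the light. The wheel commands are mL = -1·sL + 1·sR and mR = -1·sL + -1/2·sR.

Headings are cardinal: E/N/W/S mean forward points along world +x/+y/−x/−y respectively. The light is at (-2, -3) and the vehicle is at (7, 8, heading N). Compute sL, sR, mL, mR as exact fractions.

left sensor world pos  = (5, 10); dL² = 218
right sensor world pos = (9, 10); dR² = 290
sL = 60/218 = 30/109
sR = 60/290 = 6/29
mL = -1·sL + 1·sR = -216/3161
mR = -1·sL + -1/2·sR = -1197/3161

30/109 6/29 -216/3161 -1197/3161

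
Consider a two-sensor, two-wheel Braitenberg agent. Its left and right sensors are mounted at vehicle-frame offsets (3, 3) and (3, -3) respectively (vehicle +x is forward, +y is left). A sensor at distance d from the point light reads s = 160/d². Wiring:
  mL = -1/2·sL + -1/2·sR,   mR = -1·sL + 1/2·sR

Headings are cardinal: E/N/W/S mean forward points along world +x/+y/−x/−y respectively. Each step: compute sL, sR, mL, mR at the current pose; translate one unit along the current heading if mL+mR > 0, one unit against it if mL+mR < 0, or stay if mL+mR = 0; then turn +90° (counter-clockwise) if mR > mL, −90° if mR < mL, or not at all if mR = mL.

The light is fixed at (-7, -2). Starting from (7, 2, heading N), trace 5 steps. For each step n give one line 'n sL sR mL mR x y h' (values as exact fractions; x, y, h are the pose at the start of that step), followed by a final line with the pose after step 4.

0 16/17 80/169 -2032/2873 -2024/2873 7 2 N
1 160/121 160/157 -22240/18997 -15440/18997 7 1 W
2 40/81 10/9 -65/81 5/81 8 1 S
3 160/373 32/65 -11168/24245 -4432/24245 8 2 E
4 16/17 80/169 -2032/2873 -2024/2873 7 2 N
final 7 1 W

n=0: pose=(7,2,N); sL=16/17, sR=80/169; mL=-2032/2873, mR=-2024/2873; mL+mR=-24/17 → advance -1; mR−mL=8/2873 → turn +1·90°
n=1: pose=(7,1,W); sL=160/121, sR=160/157; mL=-22240/18997, mR=-15440/18997; mL+mR=-240/121 → advance -1; mR−mL=6800/18997 → turn +1·90°
n=2: pose=(8,1,S); sL=40/81, sR=10/9; mL=-65/81, mR=5/81; mL+mR=-20/27 → advance -1; mR−mL=70/81 → turn +1·90°
n=3: pose=(8,2,E); sL=160/373, sR=32/65; mL=-11168/24245, mR=-4432/24245; mL+mR=-240/373 → advance -1; mR−mL=6736/24245 → turn +1·90°
n=4: pose=(7,2,N); sL=16/17, sR=80/169; mL=-2032/2873, mR=-2024/2873; mL+mR=-24/17 → advance -1; mR−mL=8/2873 → turn +1·90°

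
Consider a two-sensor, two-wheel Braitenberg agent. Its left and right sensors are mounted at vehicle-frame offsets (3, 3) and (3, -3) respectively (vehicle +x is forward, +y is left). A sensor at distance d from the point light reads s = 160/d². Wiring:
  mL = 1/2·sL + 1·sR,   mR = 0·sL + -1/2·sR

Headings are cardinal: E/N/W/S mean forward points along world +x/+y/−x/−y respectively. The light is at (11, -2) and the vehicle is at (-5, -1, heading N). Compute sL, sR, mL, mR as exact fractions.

160/377 32/37 15024/13949 -16/37

left sensor world pos  = (-8, 2); dL² = 377
right sensor world pos = (-2, 2); dR² = 185
sL = 160/377 = 160/377
sR = 160/185 = 32/37
mL = 1/2·sL + 1·sR = 15024/13949
mR = 0·sL + -1/2·sR = -16/37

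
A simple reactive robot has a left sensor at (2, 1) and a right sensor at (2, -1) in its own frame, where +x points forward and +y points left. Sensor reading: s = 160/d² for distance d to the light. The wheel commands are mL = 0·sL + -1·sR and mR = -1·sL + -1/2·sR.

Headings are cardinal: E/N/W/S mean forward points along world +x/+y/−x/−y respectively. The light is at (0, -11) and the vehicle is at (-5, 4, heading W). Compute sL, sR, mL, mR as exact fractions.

left sensor world pos  = (-7, 3); dL² = 245
right sensor world pos = (-7, 5); dR² = 305
sL = 160/245 = 32/49
sR = 160/305 = 32/61
mL = 0·sL + -1·sR = -32/61
mR = -1·sL + -1/2·sR = -2736/2989

32/49 32/61 -32/61 -2736/2989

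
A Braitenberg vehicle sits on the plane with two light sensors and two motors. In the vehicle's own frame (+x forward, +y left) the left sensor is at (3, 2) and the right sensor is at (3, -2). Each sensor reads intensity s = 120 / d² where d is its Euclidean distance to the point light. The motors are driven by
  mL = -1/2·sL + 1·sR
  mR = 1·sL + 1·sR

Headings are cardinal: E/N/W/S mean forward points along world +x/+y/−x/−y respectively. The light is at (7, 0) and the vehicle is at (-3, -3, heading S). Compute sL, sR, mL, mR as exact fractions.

left sensor world pos  = (-1, -6); dL² = 100
right sensor world pos = (-5, -6); dR² = 180
sL = 120/100 = 6/5
sR = 120/180 = 2/3
mL = -1/2·sL + 1·sR = 1/15
mR = 1·sL + 1·sR = 28/15

6/5 2/3 1/15 28/15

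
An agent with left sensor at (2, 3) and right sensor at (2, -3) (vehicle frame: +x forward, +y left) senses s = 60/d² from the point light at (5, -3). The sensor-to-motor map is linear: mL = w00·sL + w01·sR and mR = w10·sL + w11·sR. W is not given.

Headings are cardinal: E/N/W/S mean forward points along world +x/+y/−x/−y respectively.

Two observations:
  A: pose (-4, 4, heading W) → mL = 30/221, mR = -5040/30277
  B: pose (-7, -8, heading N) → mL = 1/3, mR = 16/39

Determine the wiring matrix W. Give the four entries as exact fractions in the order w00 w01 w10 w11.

obs A: pose=(-4,4,W) → sL=60/137, sR=60/221, mL=30/221, mR=-5040/30277
obs B: pose=(-7,-8,N) → sL=10/39, sR=2/3, mL=1/3, mR=16/39
sensor matrix S = [[60/137, 60/221], [10/39, 2/3]]; det S = 87520/393601
solve [mL_A; mL_B] = S·[w00; w01] and [mR_A; mR_B] = S·[w10; w11]:
  w00 = 0, w01 = 1/2, w10 = -1, w11 = 1

0 1/2 -1 1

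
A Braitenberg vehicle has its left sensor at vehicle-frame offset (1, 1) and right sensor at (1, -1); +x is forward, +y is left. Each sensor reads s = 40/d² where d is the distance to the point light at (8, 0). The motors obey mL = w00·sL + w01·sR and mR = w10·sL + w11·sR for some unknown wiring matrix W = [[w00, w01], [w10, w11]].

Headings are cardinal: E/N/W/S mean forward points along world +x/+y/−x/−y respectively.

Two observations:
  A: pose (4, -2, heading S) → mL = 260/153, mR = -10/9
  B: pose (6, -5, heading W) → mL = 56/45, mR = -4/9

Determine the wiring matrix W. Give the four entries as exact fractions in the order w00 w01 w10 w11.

1/2 1/2 -1/2 0

obs A: pose=(4,-2,S) → sL=20/9, sR=20/17, mL=260/153, mR=-10/9
obs B: pose=(6,-5,W) → sL=8/9, sR=8/5, mL=56/45, mR=-4/9
sensor matrix S = [[20/9, 20/17], [8/9, 8/5]]; det S = 128/51
solve [mL_A; mL_B] = S·[w00; w01] and [mR_A; mR_B] = S·[w10; w11]:
  w00 = 1/2, w01 = 1/2, w10 = -1/2, w11 = 0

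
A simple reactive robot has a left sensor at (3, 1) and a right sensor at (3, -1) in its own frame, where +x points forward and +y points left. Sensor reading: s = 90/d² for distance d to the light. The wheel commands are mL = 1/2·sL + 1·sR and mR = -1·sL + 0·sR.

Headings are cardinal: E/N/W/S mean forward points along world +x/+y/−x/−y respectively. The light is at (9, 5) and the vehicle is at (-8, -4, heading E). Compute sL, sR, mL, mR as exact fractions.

left sensor world pos  = (-5, -3); dL² = 260
right sensor world pos = (-5, -5); dR² = 296
sL = 90/260 = 9/26
sR = 90/296 = 45/148
mL = 1/2·sL + 1·sR = 459/962
mR = -1·sL + 0·sR = -9/26

9/26 45/148 459/962 -9/26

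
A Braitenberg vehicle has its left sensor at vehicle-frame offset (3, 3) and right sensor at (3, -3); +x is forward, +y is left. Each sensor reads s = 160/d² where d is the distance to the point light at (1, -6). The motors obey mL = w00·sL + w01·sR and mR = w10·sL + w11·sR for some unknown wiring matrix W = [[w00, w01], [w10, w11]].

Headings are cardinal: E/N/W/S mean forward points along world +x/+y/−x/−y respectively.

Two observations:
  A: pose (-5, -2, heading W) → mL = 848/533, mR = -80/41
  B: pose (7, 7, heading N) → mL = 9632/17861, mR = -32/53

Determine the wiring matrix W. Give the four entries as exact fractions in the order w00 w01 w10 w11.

obs A: pose=(-5,-2,W) → sL=80/41, sR=16/13, mL=848/533, mR=-80/41
obs B: pose=(7,7,N) → sL=32/53, sR=160/337, mL=9632/17861, mR=-32/53
sensor matrix S = [[80/41, 16/13], [32/53, 160/337]]; det S = 1744896/9519913
solve [mL_A; mL_B] = S·[w00; w01] and [mR_A; mR_B] = S·[w10; w11]:
  w00 = 1/2, w01 = 1/2, w10 = -1, w11 = 0

1/2 1/2 -1 0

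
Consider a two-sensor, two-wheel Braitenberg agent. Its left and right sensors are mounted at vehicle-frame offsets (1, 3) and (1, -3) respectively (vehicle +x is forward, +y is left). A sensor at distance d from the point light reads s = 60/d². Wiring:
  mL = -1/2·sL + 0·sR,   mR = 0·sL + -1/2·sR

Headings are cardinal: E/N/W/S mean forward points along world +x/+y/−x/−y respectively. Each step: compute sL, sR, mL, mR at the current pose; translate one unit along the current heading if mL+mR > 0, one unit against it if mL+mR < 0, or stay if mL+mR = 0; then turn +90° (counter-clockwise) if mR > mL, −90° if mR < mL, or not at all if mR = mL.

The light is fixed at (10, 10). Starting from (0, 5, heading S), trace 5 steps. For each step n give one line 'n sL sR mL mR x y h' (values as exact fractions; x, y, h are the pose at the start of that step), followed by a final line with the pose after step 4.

n=0: pose=(0,5,S); sL=12/17, sR=12/41; mL=-6/17, mR=-6/41; mL+mR=-348/697 → advance -1; mR−mL=144/697 → turn +1·90°
n=1: pose=(0,6,E); sL=30/41, sR=6/13; mL=-15/41, mR=-3/13; mL+mR=-318/533 → advance -1; mR−mL=72/533 → turn +1·90°
n=2: pose=(-1,6,N); sL=12/41, sR=60/73; mL=-6/41, mR=-30/73; mL+mR=-1668/2993 → advance -1; mR−mL=-792/2993 → turn -1·90°
n=3: pose=(-1,5,E); sL=15/26, sR=15/41; mL=-15/52, mR=-15/82; mL+mR=-1005/2132 → advance -1; mR−mL=225/2132 → turn +1·90°
n=4: pose=(-2,5,N); sL=60/241, sR=60/97; mL=-30/241, mR=-30/97; mL+mR=-10140/23377 → advance -1; mR−mL=-4320/23377 → turn -1·90°

0 12/17 12/41 -6/17 -6/41 0 5 S
1 30/41 6/13 -15/41 -3/13 0 6 E
2 12/41 60/73 -6/41 -30/73 -1 6 N
3 15/26 15/41 -15/52 -15/82 -1 5 E
4 60/241 60/97 -30/241 -30/97 -2 5 N
final -2 4 E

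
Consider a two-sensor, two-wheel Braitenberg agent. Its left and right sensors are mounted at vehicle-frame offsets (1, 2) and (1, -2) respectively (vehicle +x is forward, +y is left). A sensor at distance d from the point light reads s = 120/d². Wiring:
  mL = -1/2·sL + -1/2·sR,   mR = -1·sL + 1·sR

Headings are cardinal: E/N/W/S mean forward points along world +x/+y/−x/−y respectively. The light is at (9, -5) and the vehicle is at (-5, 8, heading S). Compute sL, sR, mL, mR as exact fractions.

5/12 3/10 -43/120 -7/60

left sensor world pos  = (-3, 7); dL² = 288
right sensor world pos = (-7, 7); dR² = 400
sL = 120/288 = 5/12
sR = 120/400 = 3/10
mL = -1/2·sL + -1/2·sR = -43/120
mR = -1·sL + 1·sR = -7/60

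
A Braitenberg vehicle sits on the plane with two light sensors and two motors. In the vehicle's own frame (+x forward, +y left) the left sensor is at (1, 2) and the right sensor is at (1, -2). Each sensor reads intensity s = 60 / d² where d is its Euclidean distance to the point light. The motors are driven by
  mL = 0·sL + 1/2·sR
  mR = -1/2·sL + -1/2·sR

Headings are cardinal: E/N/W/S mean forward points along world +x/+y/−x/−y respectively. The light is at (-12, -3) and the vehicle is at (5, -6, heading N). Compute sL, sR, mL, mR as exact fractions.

left sensor world pos  = (3, -5); dL² = 229
right sensor world pos = (7, -5); dR² = 365
sL = 60/229 = 60/229
sR = 60/365 = 12/73
mL = 0·sL + 1/2·sR = 6/73
mR = -1/2·sL + -1/2·sR = -3564/16717

60/229 12/73 6/73 -3564/16717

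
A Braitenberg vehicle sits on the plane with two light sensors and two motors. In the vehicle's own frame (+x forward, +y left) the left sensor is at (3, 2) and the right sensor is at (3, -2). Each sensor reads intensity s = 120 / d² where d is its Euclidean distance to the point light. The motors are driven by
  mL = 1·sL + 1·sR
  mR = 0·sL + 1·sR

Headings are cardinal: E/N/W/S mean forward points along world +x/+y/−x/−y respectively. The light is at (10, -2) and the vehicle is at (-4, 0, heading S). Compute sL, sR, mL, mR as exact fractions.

24/29 120/257 9648/7453 120/257

left sensor world pos  = (-2, -3); dL² = 145
right sensor world pos = (-6, -3); dR² = 257
sL = 120/145 = 24/29
sR = 120/257 = 120/257
mL = 1·sL + 1·sR = 9648/7453
mR = 0·sL + 1·sR = 120/257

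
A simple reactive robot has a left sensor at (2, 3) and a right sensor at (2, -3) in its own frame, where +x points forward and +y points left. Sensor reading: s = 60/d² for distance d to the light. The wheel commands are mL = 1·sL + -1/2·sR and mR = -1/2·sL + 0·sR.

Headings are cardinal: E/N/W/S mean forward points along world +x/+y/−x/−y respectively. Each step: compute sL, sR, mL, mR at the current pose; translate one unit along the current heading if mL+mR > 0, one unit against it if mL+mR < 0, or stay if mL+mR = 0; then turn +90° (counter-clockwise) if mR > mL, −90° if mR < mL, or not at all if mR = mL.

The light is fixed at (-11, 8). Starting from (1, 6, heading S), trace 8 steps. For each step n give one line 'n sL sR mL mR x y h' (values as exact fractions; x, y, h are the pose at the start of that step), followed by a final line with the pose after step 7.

n=0: pose=(1,6,S); sL=60/241, sR=60/97; mL=-1410/23377, mR=-30/241; mL+mR=-4320/23377 → advance -1; mR−mL=-1500/23377 → turn -1·90°
n=1: pose=(1,7,W); sL=15/29, sR=15/26; mL=345/1508, mR=-15/58; mL+mR=-45/1508 → advance -1; mR−mL=-735/1508 → turn -1·90°
n=2: pose=(2,7,N); sL=60/101, sR=60/257; mL=12390/25957, mR=-30/101; mL+mR=4680/25957 → advance +1; mR−mL=-20100/25957 → turn -1·90°
n=3: pose=(2,8,E); sL=10/39, sR=10/39; mL=5/39, mR=-5/39; mL+mR=0 → advance +0; mR−mL=-10/39 → turn -1·90°
n=4: pose=(2,8,S); sL=3/13, sR=15/26; mL=-3/52, mR=-3/26; mL+mR=-9/52 → advance -1; mR−mL=-3/52 → turn -1·90°
n=5: pose=(2,9,W); sL=12/25, sR=60/137; mL=894/3425, mR=-6/25; mL+mR=72/3425 → advance +1; mR−mL=-1716/3425 → turn -1·90°
n=6: pose=(1,9,N); sL=2/3, sR=10/39; mL=7/13, mR=-1/3; mL+mR=8/39 → advance +1; mR−mL=-34/39 → turn -1·90°
n=7: pose=(1,10,E); sL=60/221, sR=60/197; mL=5190/43537, mR=-30/221; mL+mR=-720/43537 → advance -1; mR−mL=-11100/43537 → turn -1·90°

0 60/241 60/97 -1410/23377 -30/241 1 6 S
1 15/29 15/26 345/1508 -15/58 1 7 W
2 60/101 60/257 12390/25957 -30/101 2 7 N
3 10/39 10/39 5/39 -5/39 2 8 E
4 3/13 15/26 -3/52 -3/26 2 8 S
5 12/25 60/137 894/3425 -6/25 2 9 W
6 2/3 10/39 7/13 -1/3 1 9 N
7 60/221 60/197 5190/43537 -30/221 1 10 E
final 0 10 S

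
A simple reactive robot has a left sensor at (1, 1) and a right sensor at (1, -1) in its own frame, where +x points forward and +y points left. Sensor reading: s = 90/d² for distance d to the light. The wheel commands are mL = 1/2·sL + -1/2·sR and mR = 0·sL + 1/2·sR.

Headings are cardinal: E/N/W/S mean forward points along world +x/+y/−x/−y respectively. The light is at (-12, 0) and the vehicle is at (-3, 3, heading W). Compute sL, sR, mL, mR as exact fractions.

left sensor world pos  = (-4, 2); dL² = 68
right sensor world pos = (-4, 4); dR² = 80
sL = 90/68 = 45/34
sR = 90/80 = 9/8
mL = 1/2·sL + -1/2·sR = 27/272
mR = 0·sL + 1/2·sR = 9/16

45/34 9/8 27/272 9/16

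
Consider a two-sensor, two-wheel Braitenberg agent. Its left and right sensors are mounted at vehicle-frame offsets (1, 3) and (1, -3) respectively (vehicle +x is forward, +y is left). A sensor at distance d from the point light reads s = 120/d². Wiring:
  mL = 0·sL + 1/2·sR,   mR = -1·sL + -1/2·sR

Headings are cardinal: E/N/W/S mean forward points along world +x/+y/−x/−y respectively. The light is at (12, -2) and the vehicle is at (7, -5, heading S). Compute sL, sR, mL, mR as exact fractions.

6 3/2 3/4 -27/4

left sensor world pos  = (10, -6); dL² = 20
right sensor world pos = (4, -6); dR² = 80
sL = 120/20 = 6
sR = 120/80 = 3/2
mL = 0·sL + 1/2·sR = 3/4
mR = -1·sL + -1/2·sR = -27/4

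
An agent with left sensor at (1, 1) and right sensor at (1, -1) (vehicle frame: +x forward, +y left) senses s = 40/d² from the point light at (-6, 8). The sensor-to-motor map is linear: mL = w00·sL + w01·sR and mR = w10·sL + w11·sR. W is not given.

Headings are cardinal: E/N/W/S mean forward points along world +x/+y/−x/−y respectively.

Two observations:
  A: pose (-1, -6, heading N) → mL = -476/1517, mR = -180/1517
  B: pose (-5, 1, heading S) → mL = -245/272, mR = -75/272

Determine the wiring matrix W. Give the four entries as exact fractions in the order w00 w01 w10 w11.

obs A: pose=(-1,-6,N) → sL=8/37, sR=8/41, mL=-476/1517, mR=-180/1517
obs B: pose=(-5,1,S) → sL=10/17, sR=5/8, mL=-245/272, mR=-75/272
sensor matrix S = [[8/37, 8/41], [10/17, 5/8]]; det S = 525/25789
solve [mL_A; mL_B] = S·[w00; w01] and [mR_A; mR_B] = S·[w10; w11]:
  w00 = -1, w01 = -1/2, w10 = -1, w11 = 1/2

-1 -1/2 -1 1/2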